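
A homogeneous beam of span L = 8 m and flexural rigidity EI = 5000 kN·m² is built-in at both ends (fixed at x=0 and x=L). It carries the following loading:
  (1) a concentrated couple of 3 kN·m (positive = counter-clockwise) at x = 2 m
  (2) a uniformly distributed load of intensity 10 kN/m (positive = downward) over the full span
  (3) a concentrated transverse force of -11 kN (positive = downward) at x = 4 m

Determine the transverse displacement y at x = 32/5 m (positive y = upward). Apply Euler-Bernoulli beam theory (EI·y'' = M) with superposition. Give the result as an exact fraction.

Load 1 — applied couple M₀=3 kN·m at a=2 m (b=L-a=6):
  y_1 = (R_Ax³/6 - M_Ax²/2 - M₀(x-a)²/2)/EI  [x>a] with R_A=27/64, M_A=-9/16 = ((27/64)·(32/5)³/6 - (-9/16)·(32/5)²/2 - 3·((32/5)-2)²/2)/5000 = 57/312500 m
Load 2 — uniform load w=10 kN/m over full span:
  y_2 = -wx²(L-x)²/(24EI) = -10·(32/5)²·(8-(32/5))²/(24·5000) = -2048/234375 m
Load 3 — point force P=-11 kN at a=4 m (b=L-a=4):
  y_3 = -Pa²(L-x)²(3bL-(3b+a)(L-x))/(6L³EI)  [x>a] = -(-11)·4²·(8-(32/5))²·(3·4·8-(3·4+4)·(8-(32/5)))/(6·8³·5000) = 484/234375 m
Superposition: y = Σ y_i = -1217/187500 m ≈ -0.006491 m

y(32/5) = -1217/187500 m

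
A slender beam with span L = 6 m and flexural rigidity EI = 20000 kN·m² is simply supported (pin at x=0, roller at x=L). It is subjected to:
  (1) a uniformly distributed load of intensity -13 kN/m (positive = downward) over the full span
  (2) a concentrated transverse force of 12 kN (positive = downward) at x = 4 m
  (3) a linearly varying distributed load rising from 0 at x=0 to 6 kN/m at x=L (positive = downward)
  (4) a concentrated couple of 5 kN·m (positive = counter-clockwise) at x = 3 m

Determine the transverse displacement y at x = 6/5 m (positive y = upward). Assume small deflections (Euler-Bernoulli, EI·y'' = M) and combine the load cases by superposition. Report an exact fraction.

Load 1 — uniform load w=-13 kN/m over full span:
  y_1 = -wx(L³-2Lx²+x³)/(24EI) = -(-13)·(6/5)·(6³-2·6·(6/5)²+(6/5)³)/(24·20000) = 10179/1562500 m
Load 2 — point force P=12 kN at a=4 m (b=L-a=2):
  y_2 = -Pbx(L²-b²-x²)/(6LEI)  [x≤a] = -12·2·(6/5)·(6²-2²-(6/5)²)/(6·6·20000) = -191/156250 m
Load 3 — triangular load w₀=6 kN/m (0→w₀ over full span):
  y_3 = -w₀x(7L⁴-10L²x²+3x⁴)/(360LEI) = -6·(6/5)·(7·6⁴-10·6²·(6/5)²+3·(6/5)⁴)/(360·6·20000) = -13932/9765625 m
Load 4 — applied couple M₀=5 kN·m at a=3 m (b=L-a=3):
  y_4 = (M₀x³/(6L)+C₁x)/EI  [x≤a] with C₁=M₀(3b²-L²)/(6L)=-5/4 = (5·(6/5)³/(6·6)+(-5/4)·(6/5))/20000 = -63/1000000 m
Superposition: y = Σ y_i = 2376577/625000000 m ≈ 0.003803 m

y(6/5) = 2376577/625000000 m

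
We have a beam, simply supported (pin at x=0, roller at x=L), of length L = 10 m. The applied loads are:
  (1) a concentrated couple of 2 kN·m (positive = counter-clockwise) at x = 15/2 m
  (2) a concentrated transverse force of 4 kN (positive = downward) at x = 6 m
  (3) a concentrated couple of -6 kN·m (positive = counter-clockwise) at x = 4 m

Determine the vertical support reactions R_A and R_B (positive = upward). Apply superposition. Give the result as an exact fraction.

R_A = 6/5 kN, R_B = 14/5 kN

Load 1 — applied couple M₀=2 kN·m at a=15/2 m (b=L-a=5/2):
  R_A = M₀/L = 2/10 = 1/5 kN
  R_B = -M₀/L = -2/10 = -1/5 kN
Load 2 — point force P=4 kN at a=6 m (b=L-a=4):
  R_A = Pb/L = 4·4/10 = 8/5 kN
  R_B = Pa/L = 4·6/10 = 12/5 kN
Load 3 — applied couple M₀=-6 kN·m at a=4 m (b=L-a=6):
  R_A = M₀/L = (-6)/10 = -3/5 kN
  R_B = -M₀/L = -(-6)/10 = 3/5 kN
Superposition: R_A = 6/5 kN, R_B = 14/5 kN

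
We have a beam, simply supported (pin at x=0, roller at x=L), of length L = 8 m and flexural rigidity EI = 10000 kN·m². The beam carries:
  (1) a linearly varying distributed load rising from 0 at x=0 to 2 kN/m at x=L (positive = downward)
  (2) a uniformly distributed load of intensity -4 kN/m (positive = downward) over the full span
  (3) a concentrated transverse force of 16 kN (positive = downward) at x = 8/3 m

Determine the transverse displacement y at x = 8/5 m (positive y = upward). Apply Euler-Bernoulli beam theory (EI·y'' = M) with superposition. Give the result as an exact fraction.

y(8/5) = 220672/791015625 m

Load 1 — triangular load w₀=2 kN/m (0→w₀ over full span):
  y_1 = -w₀x(7L⁴-10L²x²+3x⁴)/(360LEI) = -2·(8/5)·(7·8⁴-10·8²·(8/5)²+3·(8/5)⁴)/(360·8·10000) = -88064/29296875 m
Load 2 — uniform load w=-4 kN/m over full span:
  y_2 = -wx(L³-2Lx²+x³)/(24EI) = -(-4)·(8/5)·(8³-2·8·(8/5)²+(8/5)³)/(24·10000) = 14848/1171875 m
Load 3 — point force P=16 kN at a=8/3 m (b=L-a=16/3):
  y_3 = -Pbx(L²-b²-x²)/(6LEI)  [x≤a] = -16·(16/3)·(8/5)·(8²-(16/3)²-(8/5)²)/(6·8·10000) = -59392/6328125 m
Superposition: y = Σ y_i = 220672/791015625 m ≈ 0.000279 m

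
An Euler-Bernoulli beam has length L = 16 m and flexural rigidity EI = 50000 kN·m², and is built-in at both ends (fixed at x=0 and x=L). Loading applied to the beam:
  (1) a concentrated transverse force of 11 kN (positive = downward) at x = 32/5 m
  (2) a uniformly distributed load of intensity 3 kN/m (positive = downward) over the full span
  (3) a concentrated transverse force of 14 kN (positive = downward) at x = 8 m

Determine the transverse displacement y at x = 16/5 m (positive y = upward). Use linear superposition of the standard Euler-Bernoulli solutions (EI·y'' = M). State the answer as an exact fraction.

Load 1 — point force P=11 kN at a=32/5 m (b=L-a=48/5):
  y_1 = -Pb²x²(3aL-(3a+b)x)/(6L³EI)  [x≤a] = -11·(48/5)²·(16/5)²·(3·(32/5)·16-(3·(32/5)+(48/5))·(16/5))/(6·16³·50000) = -88704/48828125 m
Load 2 — uniform load w=3 kN/m over full span:
  y_2 = -wx²(L-x)²/(24EI) = -3·(16/5)²·(16-(16/5))²/(24·50000) = -8192/1953125 m
Load 3 — point force P=14 kN at a=8 m (b=L-a=8):
  y_3 = -Pb²x²(3aL-(3a+b)x)/(6L³EI)  [x≤a] = -14·8²·(16/5)²·(3·8·16-(3·8+8)·(16/5))/(6·16³·50000) = -2464/1171875 m
Superposition: y = Σ y_i = -1188512/146484375 m ≈ -0.008114 m

y(16/5) = -1188512/146484375 m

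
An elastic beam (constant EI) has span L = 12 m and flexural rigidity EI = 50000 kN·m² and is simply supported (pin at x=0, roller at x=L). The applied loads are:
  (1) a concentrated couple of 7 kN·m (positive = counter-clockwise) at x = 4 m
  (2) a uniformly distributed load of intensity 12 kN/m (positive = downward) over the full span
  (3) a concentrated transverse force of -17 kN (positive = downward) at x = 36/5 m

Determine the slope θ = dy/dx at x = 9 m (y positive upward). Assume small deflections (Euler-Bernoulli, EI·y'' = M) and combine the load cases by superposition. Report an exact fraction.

θ(9) = 1429559/150000000 rad

Load 1 — applied couple M₀=7 kN·m at a=4 m (b=L-a=8):
  θ_1 = (M₀x²/(2L)-M₀(x-a)+C₁)/EI  [x>a] with C₁=M₀(3b²-L²)/(6L)=14/3 = (7·9²/(2·12)-7·(9-4)+(14/3))/50000 = -161/1200000 rad
Load 2 — uniform load w=12 kN/m over full span:
  θ_2 = -w(L³-6Lx²+4x³)/(24EI) = -12·(12³-6·12·9²+4·9³)/(24·50000) = 297/25000 rad
Load 3 — point force P=-17 kN at a=36/5 m (b=L-a=24/5):
  θ_3 = -Pa(2L²-6Lx+3x²+a²)/(6LEI)  [x>a] = -(-17)·(36/5)·(2·12²-6·12·9+3·9²+(36/5)²)/(6·12·50000) = -27693/12500000 rad
Superposition: θ = Σ θ_i = 1429559/150000000 rad ≈ 0.009530 rad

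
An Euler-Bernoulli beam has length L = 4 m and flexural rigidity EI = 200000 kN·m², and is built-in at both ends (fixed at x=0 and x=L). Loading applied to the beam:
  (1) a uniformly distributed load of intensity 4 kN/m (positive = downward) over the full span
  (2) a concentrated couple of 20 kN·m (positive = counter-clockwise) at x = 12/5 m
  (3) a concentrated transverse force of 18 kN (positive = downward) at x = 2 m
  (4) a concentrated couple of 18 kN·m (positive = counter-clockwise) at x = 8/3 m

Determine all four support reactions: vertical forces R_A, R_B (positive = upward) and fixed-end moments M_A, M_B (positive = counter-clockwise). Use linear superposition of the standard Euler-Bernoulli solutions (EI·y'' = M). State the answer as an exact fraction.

Load 1 — uniform load w=4 kN/m over full span:
  R_A = wL/2 = 4·4/2 = 8 kN
  M_A = wL²/12 = 4·4²/12 = 16/3 kN·m
  R_B = wL/2 = 4·4/2 = 8 kN
  M_B = -wL²/12 = -4·4²/12 = -16/3 kN·m
Load 2 — applied couple M₀=20 kN·m at a=12/5 m (b=L-a=8/5):
  R_A = 6M₀ab/L³ = 6·20·(12/5)·(8/5)/4³ = 36/5 kN
  M_A = M₀b(2a-b)/L² = 20·(8/5)·(2·(12/5)-(8/5))/4² = 32/5 kN·m
  R_B = -6M₀ab/L³ = -6·20·(12/5)·(8/5)/4³ = -36/5 kN
  M_B = M₀a(2b-a)/L² = 20·(12/5)·(2·(8/5)-(12/5))/4² = 12/5 kN·m
Load 3 — point force P=18 kN at a=2 m (b=L-a=2):
  R_A = Pb²(3a+b)/L³ = 18·2²·(3·2+2)/4³ = 9 kN
  M_A = Pab²/L² = 18·2·2²/4² = 9 kN·m
  R_B = Pa²(a+3b)/L³ = 18·2²·(2+3·2)/4³ = 9 kN
  M_B = -Pa²b/L² = -18·2²·2/4² = -9 kN·m
Load 4 — applied couple M₀=18 kN·m at a=8/3 m (b=L-a=4/3):
  R_A = 6M₀ab/L³ = 6·18·(8/3)·(4/3)/4³ = 6 kN
  M_A = M₀b(2a-b)/L² = 18·(4/3)·(2·(8/3)-(4/3))/4² = 6 kN·m
  R_B = -6M₀ab/L³ = -6·18·(8/3)·(4/3)/4³ = -6 kN
  M_B = M₀a(2b-a)/L² = 18·(8/3)·(2·(4/3)-(8/3))/4² = 0 kN·m
Superposition: R_A = 151/5 kN, M_A = 401/15 kN·m, R_B = 19/5 kN, M_B = -179/15 kN·m

R_A = 151/5 kN, M_A = 401/15 kN·m, R_B = 19/5 kN, M_B = -179/15 kN·m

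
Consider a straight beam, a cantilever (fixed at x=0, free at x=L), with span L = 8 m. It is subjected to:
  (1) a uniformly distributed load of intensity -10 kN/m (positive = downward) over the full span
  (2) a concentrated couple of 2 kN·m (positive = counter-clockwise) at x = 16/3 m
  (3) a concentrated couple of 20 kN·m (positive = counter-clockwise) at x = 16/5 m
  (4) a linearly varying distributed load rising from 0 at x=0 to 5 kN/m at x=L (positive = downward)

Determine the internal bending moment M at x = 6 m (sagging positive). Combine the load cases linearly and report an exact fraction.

M(6) = 65/6 kN·m

Load 1 — uniform load w=-10 kN/m over full span:
  M_1 = -w(L-x)²/2 = -(-10)·(8-6)²/2 = 20 kN·m
Load 2 — applied couple M₀=2 kN·m at a=16/3 m (b=L-a=8/3):
  M_2 = 0  [x>a] = 0 kN·m
Load 3 — applied couple M₀=20 kN·m at a=16/5 m (b=L-a=24/5):
  M_3 = 0  [x>a] = 0 kN·m
Load 4 — triangular load w₀=5 kN/m (0→w₀ over full span):
  M_4 = w₀Lx/2 - w₀L²/3 - w₀x³/(6L) = 5·8·6/2 - 5·8²/3 - 5·6³/(6·8) = -55/6 kN·m
Superposition: M = Σ M_i = 65/6 kN·m ≈ 10.833333 kN·m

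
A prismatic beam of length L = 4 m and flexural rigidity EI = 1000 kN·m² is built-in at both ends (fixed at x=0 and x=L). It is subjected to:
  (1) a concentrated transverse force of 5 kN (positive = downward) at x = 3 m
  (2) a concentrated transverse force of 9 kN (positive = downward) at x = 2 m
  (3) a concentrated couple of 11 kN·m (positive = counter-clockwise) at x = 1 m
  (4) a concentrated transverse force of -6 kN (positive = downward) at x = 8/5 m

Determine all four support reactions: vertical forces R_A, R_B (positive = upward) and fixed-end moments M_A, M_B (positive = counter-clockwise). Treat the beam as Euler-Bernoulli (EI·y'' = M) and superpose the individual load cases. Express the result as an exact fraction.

Load 1 — point force P=5 kN at a=3 m (b=L-a=1):
  R_A = Pb²(3a+b)/L³ = 5·1²·(3·3+1)/4³ = 25/32 kN
  M_A = Pab²/L² = 5·3·1²/4² = 15/16 kN·m
  R_B = Pa²(a+3b)/L³ = 5·3²·(3+3·1)/4³ = 135/32 kN
  M_B = -Pa²b/L² = -5·3²·1/4² = -45/16 kN·m
Load 2 — point force P=9 kN at a=2 m (b=L-a=2):
  R_A = Pb²(3a+b)/L³ = 9·2²·(3·2+2)/4³ = 9/2 kN
  M_A = Pab²/L² = 9·2·2²/4² = 9/2 kN·m
  R_B = Pa²(a+3b)/L³ = 9·2²·(2+3·2)/4³ = 9/2 kN
  M_B = -Pa²b/L² = -9·2²·2/4² = -9/2 kN·m
Load 3 — applied couple M₀=11 kN·m at a=1 m (b=L-a=3):
  R_A = 6M₀ab/L³ = 6·11·1·3/4³ = 99/32 kN
  M_A = M₀b(2a-b)/L² = 11·3·(2·1-3)/4² = -33/16 kN·m
  R_B = -6M₀ab/L³ = -6·11·1·3/4³ = -99/32 kN
  M_B = M₀a(2b-a)/L² = 11·1·(2·3-1)/4² = 55/16 kN·m
Load 4 — point force P=-6 kN at a=8/5 m (b=L-a=12/5):
  R_A = Pb²(3a+b)/L³ = (-6)·(12/5)²·(3·(8/5)+(12/5))/4³ = -486/125 kN
  M_A = Pab²/L² = (-6)·(8/5)·(12/5)²/4² = -432/125 kN·m
  R_B = Pa²(a+3b)/L³ = (-6)·(8/5)²·((8/5)+3·(12/5))/4³ = -264/125 kN
  M_B = -Pa²b/L² = -(-6)·(8/5)²·(12/5)/4² = 288/125 kN·m
Superposition: R_A = 4487/1000 kN, M_A = -81/1000 kN·m, R_B = 3513/1000 kN, M_B = -1571/1000 kN·m

R_A = 4487/1000 kN, M_A = -81/1000 kN·m, R_B = 3513/1000 kN, M_B = -1571/1000 kN·m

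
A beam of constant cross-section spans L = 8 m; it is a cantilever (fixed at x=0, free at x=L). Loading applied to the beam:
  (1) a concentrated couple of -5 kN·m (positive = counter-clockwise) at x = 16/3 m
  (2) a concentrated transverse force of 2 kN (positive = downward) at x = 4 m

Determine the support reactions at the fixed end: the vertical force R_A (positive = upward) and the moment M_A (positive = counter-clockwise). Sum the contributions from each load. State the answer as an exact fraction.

Load 1 — applied couple M₀=-5 kN·m at a=16/3 m (b=L-a=8/3):
  R_A = 0 kN
  M_A = -M₀ = -(-5) = 5 kN·m
Load 2 — point force P=2 kN at a=4 m (b=L-a=4):
  R_A = P = 2 kN
  M_A = Pa = 2·4 = 8 kN·m
Superposition: R_A = 2 kN, M_A = 13 kN·m

R_A = 2 kN, M_A = 13 kN·m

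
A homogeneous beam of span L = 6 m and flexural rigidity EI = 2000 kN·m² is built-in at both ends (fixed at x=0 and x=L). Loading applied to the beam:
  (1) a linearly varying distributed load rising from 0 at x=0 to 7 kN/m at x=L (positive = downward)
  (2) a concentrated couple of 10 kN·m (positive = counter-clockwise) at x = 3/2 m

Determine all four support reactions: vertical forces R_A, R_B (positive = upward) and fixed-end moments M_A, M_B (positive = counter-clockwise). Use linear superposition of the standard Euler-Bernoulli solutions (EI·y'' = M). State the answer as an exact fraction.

R_A = 327/40 kN, M_A = 261/40 kN·m, R_B = 513/40 kN, M_B = -379/40 kN·m

Load 1 — triangular load w₀=7 kN/m (0→w₀ over full span):
  R_A = 3w₀L/20 = 3·7·6/20 = 63/10 kN
  M_A = w₀L²/30 = 7·6²/30 = 42/5 kN·m
  R_B = 7w₀L/20 = 7·7·6/20 = 147/10 kN
  M_B = -w₀L²/20 = -7·6²/20 = -63/5 kN·m
Load 2 — applied couple M₀=10 kN·m at a=3/2 m (b=L-a=9/2):
  R_A = 6M₀ab/L³ = 6·10·(3/2)·(9/2)/6³ = 15/8 kN
  M_A = M₀b(2a-b)/L² = 10·(9/2)·(2·(3/2)-(9/2))/6² = -15/8 kN·m
  R_B = -6M₀ab/L³ = -6·10·(3/2)·(9/2)/6³ = -15/8 kN
  M_B = M₀a(2b-a)/L² = 10·(3/2)·(2·(9/2)-(3/2))/6² = 25/8 kN·m
Superposition: R_A = 327/40 kN, M_A = 261/40 kN·m, R_B = 513/40 kN, M_B = -379/40 kN·m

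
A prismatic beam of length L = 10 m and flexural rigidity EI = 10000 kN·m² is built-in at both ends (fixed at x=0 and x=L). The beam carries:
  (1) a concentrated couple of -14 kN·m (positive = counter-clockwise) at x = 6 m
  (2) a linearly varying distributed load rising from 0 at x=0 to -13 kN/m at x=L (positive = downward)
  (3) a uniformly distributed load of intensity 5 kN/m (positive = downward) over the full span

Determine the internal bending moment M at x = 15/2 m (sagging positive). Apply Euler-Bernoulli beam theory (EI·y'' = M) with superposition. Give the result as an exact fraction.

Load 1 — applied couple M₀=-14 kN·m at a=6 m (b=L-a=4):
  M_1 = R_Ax - M_A - M₀  [x>a] with R_A=-252/125, M_A=-112/25 = (-252/125)·(15/2) - (-112/25) - (-14) = 84/25 kN·m
Load 2 — triangular load w₀=-13 kN/m (0→w₀ over full span):
  M_2 = 3w₀Lx/20 - w₀L²/30 - w₀x³/(6L) = 3·(-13)·10·(15/2)/20 - (-13)·10²/30 - (-13)·(15/2)³/(6·10) = -1105/96 kN·m
Load 3 — uniform load w=5 kN/m over full span:
  M_3 = wLx/2 - wL²/12 - wx²/2 = 5·10·(15/2)/2 - 5·10²/12 - 5·(15/2)²/2 = 125/24 kN·m
Superposition: M = Σ M_i = -7061/2400 kN·m ≈ -2.942083 kN·m

M(15/2) = -7061/2400 kN·m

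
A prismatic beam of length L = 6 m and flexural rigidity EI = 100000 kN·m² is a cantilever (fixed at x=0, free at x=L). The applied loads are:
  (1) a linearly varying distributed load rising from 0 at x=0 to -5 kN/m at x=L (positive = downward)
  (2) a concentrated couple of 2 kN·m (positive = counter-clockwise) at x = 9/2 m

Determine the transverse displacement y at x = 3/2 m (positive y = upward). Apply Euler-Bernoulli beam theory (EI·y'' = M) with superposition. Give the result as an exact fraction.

y(3/2) = 31419/51200000 m

Load 1 — triangular load w₀=-5 kN/m (0→w₀ over full span):
  y_1 = (w₀Lx³/12-w₀L²x²/6-w₀x⁵/(120L))/EI = ((-5)·6·(3/2)³/12-(-5)·6²·(3/2)²/6-(-5)·(3/2)⁵/(120·6))/100000 = 30267/51200000 m
Load 2 — applied couple M₀=2 kN·m at a=9/2 m (b=L-a=3/2):
  y_2 = M₀x²/(2EI)  [x≤a] = 2·(3/2)²/(2·100000) = 9/400000 m
Superposition: y = Σ y_i = 31419/51200000 m ≈ 0.000614 m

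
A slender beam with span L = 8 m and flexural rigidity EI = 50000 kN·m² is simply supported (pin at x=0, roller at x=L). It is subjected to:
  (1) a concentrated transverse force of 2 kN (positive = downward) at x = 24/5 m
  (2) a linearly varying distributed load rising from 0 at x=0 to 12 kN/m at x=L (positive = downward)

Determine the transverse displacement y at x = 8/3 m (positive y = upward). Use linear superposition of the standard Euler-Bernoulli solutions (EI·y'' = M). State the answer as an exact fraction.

y(8/3) = -543488/94921875 m

Load 1 — point force P=2 kN at a=24/5 m (b=L-a=16/5):
  y_1 = -Pbx(L²-b²-x²)/(6LEI)  [x≤a] = -2·(16/5)·(8/3)·(8²-(16/5)²-(8/3)²)/(6·8·50000) = -10496/31640625 m
Load 2 — triangular load w₀=12 kN/m (0→w₀ over full span):
  y_2 = -w₀x(7L⁴-10L²x²+3x⁴)/(360LEI) = -12·(8/3)·(7·8⁴-10·8²·(8/3)²+3·(8/3)⁴)/(360·8·50000) = -4096/759375 m
Superposition: y = Σ y_i = -543488/94921875 m ≈ -0.005726 m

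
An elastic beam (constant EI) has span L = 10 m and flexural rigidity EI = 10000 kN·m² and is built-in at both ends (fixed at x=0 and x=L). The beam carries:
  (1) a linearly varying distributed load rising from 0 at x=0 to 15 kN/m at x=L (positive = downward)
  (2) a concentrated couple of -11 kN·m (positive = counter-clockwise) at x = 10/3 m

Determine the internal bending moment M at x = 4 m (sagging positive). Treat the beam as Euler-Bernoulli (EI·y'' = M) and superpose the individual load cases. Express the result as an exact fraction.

M(4) = 437/15 kN·m

Load 1 — triangular load w₀=15 kN/m (0→w₀ over full span):
  M_1 = 3w₀Lx/20 - w₀L²/30 - w₀x³/(6L) = 3·15·10·4/20 - 15·10²/30 - 15·4³/(6·10) = 24 kN·m
Load 2 — applied couple M₀=-11 kN·m at a=10/3 m (b=L-a=20/3):
  M_2 = R_Ax - M_A - M₀  [x>a] with R_A=-22/15, M_A=0 = (-22/15)·4 - 0 - (-11) = 77/15 kN·m
Superposition: M = Σ M_i = 437/15 kN·m ≈ 29.133333 kN·m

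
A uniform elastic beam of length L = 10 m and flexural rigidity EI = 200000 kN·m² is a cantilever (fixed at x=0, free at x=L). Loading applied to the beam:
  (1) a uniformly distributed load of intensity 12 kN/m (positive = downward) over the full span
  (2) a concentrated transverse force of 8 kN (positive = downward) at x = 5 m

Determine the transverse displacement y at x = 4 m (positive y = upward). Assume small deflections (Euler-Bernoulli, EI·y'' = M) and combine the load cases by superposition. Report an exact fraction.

Load 1 — uniform load w=12 kN/m over full span:
  y_1 = -wx²(x²-4Lx+6L²)/(24EI) = -12·4²·(4²-4·10·4+6·10²)/(24·200000) = -57/3125 m
Load 2 — point force P=8 kN at a=5 m (b=L-a=5):
  y_2 = -Px²(3a-x)/(6EI)  [x≤a] = -8·4²·(3·5-4)/(6·200000) = -11/9375 m
Superposition: y = Σ y_i = -182/9375 m ≈ -0.019413 m

y(4) = -182/9375 m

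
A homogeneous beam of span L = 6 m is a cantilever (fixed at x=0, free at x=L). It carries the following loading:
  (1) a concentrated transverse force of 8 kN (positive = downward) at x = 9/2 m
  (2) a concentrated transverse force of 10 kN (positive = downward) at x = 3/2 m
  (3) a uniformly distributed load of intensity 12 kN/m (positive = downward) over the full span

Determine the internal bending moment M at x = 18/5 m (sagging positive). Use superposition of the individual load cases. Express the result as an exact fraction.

Load 1 — point force P=8 kN at a=9/2 m (b=L-a=3/2):
  M_1 = -P(a-x)  [x≤a] = -8·((9/2)-(18/5)) = -36/5 kN·m
Load 2 — point force P=10 kN at a=3/2 m (b=L-a=9/2):
  M_2 = 0  [x>a] = 0 kN·m
Load 3 — uniform load w=12 kN/m over full span:
  M_3 = -w(L-x)²/2 = -12·(6-(18/5))²/2 = -864/25 kN·m
Superposition: M = Σ M_i = -1044/25 kN·m ≈ -41.760000 kN·m

M(18/5) = -1044/25 kN·m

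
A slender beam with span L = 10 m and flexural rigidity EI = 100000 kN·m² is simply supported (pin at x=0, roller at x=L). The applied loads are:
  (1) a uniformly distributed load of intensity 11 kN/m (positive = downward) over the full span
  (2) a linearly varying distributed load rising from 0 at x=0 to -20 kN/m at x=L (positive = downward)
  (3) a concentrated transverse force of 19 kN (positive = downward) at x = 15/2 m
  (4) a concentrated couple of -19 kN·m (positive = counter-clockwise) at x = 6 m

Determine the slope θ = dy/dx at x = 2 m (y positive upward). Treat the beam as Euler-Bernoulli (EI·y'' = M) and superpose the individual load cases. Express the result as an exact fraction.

θ(2) = -26351/28800000 rad

Load 1 — uniform load w=11 kN/m over full span:
  θ_1 = -w(L³-6Lx²+4x³)/(24EI) = -11·(10³-6·10·2²+4·2³)/(24·100000) = -363/100000 rad
Load 2 — triangular load w₀=-20 kN/m (0→w₀ over full span):
  θ_2 = -w₀(7L⁴-30L²x²+15x⁴)/(360LEI) = -(-20)·(7·10⁴-30·10²·2²+15·2⁴)/(360·10·100000) = 91/28125 rad
Load 3 — point force P=19 kN at a=15/2 m (b=L-a=5/2):
  θ_3 = -Pb(L²-b²-3x²)/(6LEI)  [x≤a] = -19·(5/2)·(10²-(5/2)²-3·2²)/(6·10·100000) = -2071/3200000 rad
Load 4 — applied couple M₀=-19 kN·m at a=6 m (b=L-a=4):
  θ_4 = (M₀x²/(2L)+C₁)/EI  [x≤a] with C₁=M₀(3b²-L²)/(6L)=247/15 = ((-19)·2²/(2·10)+(247/15))/100000 = 19/150000 rad
Superposition: θ = Σ θ_i = -26351/28800000 rad ≈ -0.000915 rad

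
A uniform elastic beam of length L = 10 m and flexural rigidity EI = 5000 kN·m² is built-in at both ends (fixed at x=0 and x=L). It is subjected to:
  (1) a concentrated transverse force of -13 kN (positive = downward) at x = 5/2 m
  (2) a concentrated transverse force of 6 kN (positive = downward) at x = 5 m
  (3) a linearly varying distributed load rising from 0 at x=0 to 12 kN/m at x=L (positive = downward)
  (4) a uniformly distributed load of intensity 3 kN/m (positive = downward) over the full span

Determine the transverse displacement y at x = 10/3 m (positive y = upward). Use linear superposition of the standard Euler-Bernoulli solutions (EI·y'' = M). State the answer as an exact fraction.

y(10/3) = -1283/38880 m

Load 1 — point force P=-13 kN at a=5/2 m (b=L-a=15/2):
  y_1 = -Pa²(L-x)²(3bL-(3b+a)(L-x))/(6L³EI)  [x>a] = -(-13)·(5/2)²·(10-(10/3))²·(3·(15/2)·10-(3·(15/2)+(5/2))·(10-(10/3)))/(6·10³·5000) = 91/12960 m
Load 2 — point force P=6 kN at a=5 m (b=L-a=5):
  y_2 = -Pb²x²(3aL-(3a+b)x)/(6L³EI)  [x≤a] = -6·5²·(10/3)²·(3·5·10-(3·5+5)·(10/3))/(6·10³·5000) = -1/216 m
Load 3 — triangular load w₀=12 kN/m (0→w₀ over full span):
  y_3 = -w₀x²(L-x)²(x+2L)/(120LEI) = -12·(10/3)²·(10-(10/3))²·((10/3)+2·10)/(120·10·5000) = -28/1215 m
Load 4 — uniform load w=3 kN/m over full span:
  y_4 = -wx²(L-x)²/(24EI) = -3·(10/3)²·(10-(10/3))²/(24·5000) = -1/81 m
Superposition: y = Σ y_i = -1283/38880 m ≈ -0.032999 m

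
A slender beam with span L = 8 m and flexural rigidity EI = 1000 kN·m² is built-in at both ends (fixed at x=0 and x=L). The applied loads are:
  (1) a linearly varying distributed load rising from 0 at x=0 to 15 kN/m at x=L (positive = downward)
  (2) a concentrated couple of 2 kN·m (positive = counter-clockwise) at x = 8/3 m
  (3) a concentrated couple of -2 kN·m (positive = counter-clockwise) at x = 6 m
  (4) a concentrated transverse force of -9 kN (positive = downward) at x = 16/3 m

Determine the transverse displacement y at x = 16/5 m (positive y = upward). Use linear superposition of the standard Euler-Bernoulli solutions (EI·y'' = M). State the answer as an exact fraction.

Load 1 — triangular load w₀=15 kN/m (0→w₀ over full span):
  y_1 = -w₀x²(L-x)²(x+2L)/(120LEI) = -15·(16/5)²·(8-(16/5))²·((16/5)+2·8)/(120·8·1000) = -27648/390625 m
Load 2 — applied couple M₀=2 kN·m at a=8/3 m (b=L-a=16/3):
  y_2 = (R_Ax³/6 - M_Ax²/2 - M₀(x-a)²/2)/EI  [x>a] with R_A=1/3, M_A=0 = ((1/3)·(16/5)³/6 - 0·(16/5)²/2 - 2·((16/5)-(8/3))²/2)/1000 = 24/15625 m
Load 3 — applied couple M₀=-2 kN·m at a=6 m (b=L-a=2):
  y_3 = (R_Ax³/6 - M_Ax²/2)/EI  [x≤a] with R_A=-9/32, M_A=-5/8 = ((-9/32)·(16/5)³/6 - (-5/8)·(16/5)²/2)/1000 = 26/15625 m
Load 4 — point force P=-9 kN at a=16/3 m (b=L-a=8/3):
  y_4 = -Pb²x²(3aL-(3a+b)x)/(6L³EI)  [x≤a] = -(-9)·(8/3)²·(16/5)²·(3·(16/3)·8-(3·(16/3)+(8/3))·(16/5))/(6·8³·1000) = 2048/140625 m
Superposition: y = Σ y_i = -186382/3515625 m ≈ -0.053015 m

y(16/5) = -186382/3515625 m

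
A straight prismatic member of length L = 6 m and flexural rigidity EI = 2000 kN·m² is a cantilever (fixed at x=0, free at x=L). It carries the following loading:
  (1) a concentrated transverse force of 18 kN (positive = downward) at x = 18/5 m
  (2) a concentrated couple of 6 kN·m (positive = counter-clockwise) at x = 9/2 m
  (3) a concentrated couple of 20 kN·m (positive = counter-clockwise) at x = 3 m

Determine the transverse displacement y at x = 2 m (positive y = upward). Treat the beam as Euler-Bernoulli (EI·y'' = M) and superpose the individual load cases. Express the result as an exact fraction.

Load 1 — point force P=18 kN at a=18/5 m (b=L-a=12/5):
  y_1 = -Px²(3a-x)/(6EI)  [x≤a] = -18·2²·(3·(18/5)-2)/(6·2000) = -33/625 m
Load 2 — applied couple M₀=6 kN·m at a=9/2 m (b=L-a=3/2):
  y_2 = M₀x²/(2EI)  [x≤a] = 6·2²/(2·2000) = 3/500 m
Load 3 — applied couple M₀=20 kN·m at a=3 m (b=L-a=3):
  y_3 = M₀x²/(2EI)  [x≤a] = 20·2²/(2·2000) = 1/50 m
Superposition: y = Σ y_i = -67/2500 m ≈ -0.026800 m

y(2) = -67/2500 m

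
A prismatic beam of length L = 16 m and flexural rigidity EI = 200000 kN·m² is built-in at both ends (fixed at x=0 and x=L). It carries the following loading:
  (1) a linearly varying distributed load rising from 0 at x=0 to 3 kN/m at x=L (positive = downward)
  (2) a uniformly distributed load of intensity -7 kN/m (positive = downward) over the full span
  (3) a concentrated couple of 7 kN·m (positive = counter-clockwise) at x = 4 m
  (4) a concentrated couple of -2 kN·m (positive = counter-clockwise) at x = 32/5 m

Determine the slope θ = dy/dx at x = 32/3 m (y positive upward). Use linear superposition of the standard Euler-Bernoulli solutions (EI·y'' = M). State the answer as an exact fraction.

θ(32/3) = -147221/202500000 rad

Load 1 — triangular load w₀=3 kN/m (0→w₀ over full span):
  θ_1 = -w₀(2x(L-x)(L-2x)(x+2L)+x²(L-x)²)/(120LEI) = -3·(2·(32/3)·(16-(32/3))·(16-2·(32/3))·((32/3)+2·16)+(32/3)²·(16-(32/3))²)/(120·16·200000) = 224/1265625 rad
Load 2 — uniform load w=-7 kN/m over full span:
  θ_2 = -wx(L-x)(L-2x)/(12EI) = -(-7)·(32/3)·(16-(32/3))·(16-2·(32/3))/(12·200000) = -224/253125 rad
Load 3 — applied couple M₀=7 kN·m at a=4 m (b=L-a=12):
  θ_3 = (R_Ax²/2 - M_Ax - M₀(x-a))/EI  [x>a] with R_A=63/128, M_A=-21/16 = ((63/128)·(32/3)²/2 - (-21/16)·(32/3) - 7·((32/3)-4))/200000 = -7/300000 rad
Load 4 — applied couple M₀=-2 kN·m at a=32/5 m (b=L-a=48/5):
  θ_4 = (R_Ax²/2 - M_Ax - M₀(x-a))/EI  [x>a] with R_A=-9/50, M_A=-6/25 = ((-9/50)·(32/3)²/2 - (-6/25)·(32/3) - (-2)·((32/3)-(32/5)))/200000 = 1/234375 rad
Superposition: θ = Σ θ_i = -147221/202500000 rad ≈ -0.000727 rad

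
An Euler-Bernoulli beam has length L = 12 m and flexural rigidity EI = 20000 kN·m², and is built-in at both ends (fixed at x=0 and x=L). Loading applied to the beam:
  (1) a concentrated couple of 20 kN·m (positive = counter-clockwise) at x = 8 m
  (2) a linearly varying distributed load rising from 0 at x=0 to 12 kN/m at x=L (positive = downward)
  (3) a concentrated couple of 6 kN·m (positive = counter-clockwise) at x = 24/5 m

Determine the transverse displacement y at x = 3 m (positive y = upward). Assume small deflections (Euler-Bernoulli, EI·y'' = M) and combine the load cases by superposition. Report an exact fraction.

y(3) = -7361/800000 m

Load 1 — applied couple M₀=20 kN·m at a=8 m (b=L-a=4):
  y_1 = (R_Ax³/6 - M_Ax²/2)/EI  [x≤a] with R_A=20/9, M_A=20/3 = ((20/9)·3³/6 - (20/3)·3²/2)/20000 = -1/1000 m
Load 2 — triangular load w₀=12 kN/m (0→w₀ over full span):
  y_2 = -w₀x²(L-x)²(x+2L)/(120LEI) = -12·3²·(12-3)²·(3+2·12)/(120·12·20000) = -6561/800000 m
Load 3 — applied couple M₀=6 kN·m at a=24/5 m (b=L-a=36/5):
  y_3 = (R_Ax³/6 - M_Ax²/2)/EI  [x≤a] with R_A=18/25, M_A=18/25 = ((18/25)·3³/6 - (18/25)·3²/2)/20000 = 0 m
Superposition: y = Σ y_i = -7361/800000 m ≈ -0.009201 m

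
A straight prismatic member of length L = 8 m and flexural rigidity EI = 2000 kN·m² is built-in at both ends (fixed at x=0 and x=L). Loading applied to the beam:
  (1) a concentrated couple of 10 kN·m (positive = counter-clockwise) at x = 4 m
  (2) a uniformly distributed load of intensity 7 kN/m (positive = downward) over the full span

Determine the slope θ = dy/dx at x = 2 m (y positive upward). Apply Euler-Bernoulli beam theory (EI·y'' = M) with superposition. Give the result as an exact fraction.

Load 1 — applied couple M₀=10 kN·m at a=4 m (b=L-a=4):
  θ_1 = (R_Ax²/2 - M_Ax)/EI  [x≤a] with R_A=15/8, M_A=5/2 = ((15/8)·2²/2 - (5/2)·2)/2000 = -1/1600 rad
Load 2 — uniform load w=7 kN/m over full span:
  θ_2 = -wx(L-x)(L-2x)/(12EI) = -7·2·(8-2)·(8-2·2)/(12·2000) = -7/500 rad
Superposition: θ = Σ θ_i = -117/8000 rad ≈ -0.014625 rad

θ(2) = -117/8000 rad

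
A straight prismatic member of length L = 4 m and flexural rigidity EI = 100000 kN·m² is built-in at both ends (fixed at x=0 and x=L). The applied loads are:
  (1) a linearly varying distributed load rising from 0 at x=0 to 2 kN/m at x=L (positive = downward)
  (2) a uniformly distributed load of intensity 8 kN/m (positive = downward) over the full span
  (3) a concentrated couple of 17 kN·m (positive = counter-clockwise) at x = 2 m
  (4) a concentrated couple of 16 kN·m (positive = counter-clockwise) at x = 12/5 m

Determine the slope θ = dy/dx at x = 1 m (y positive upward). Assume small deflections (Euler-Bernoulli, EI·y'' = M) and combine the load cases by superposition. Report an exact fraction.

Load 1 — triangular load w₀=2 kN/m (0→w₀ over full span):
  θ_1 = -w₀(2x(L-x)(L-2x)(x+2L)+x²(L-x)²)/(120LEI) = -2·(2·1·(4-1)·(4-2·1)·(1+2·4)+1²·(4-1)²)/(120·4·100000) = -39/8000000 rad
Load 2 — uniform load w=8 kN/m over full span:
  θ_2 = -wx(L-x)(L-2x)/(12EI) = -8·1·(4-1)·(4-2·1)/(12·100000) = -1/25000 rad
Load 3 — applied couple M₀=17 kN·m at a=2 m (b=L-a=2):
  θ_3 = (R_Ax²/2 - M_Ax)/EI  [x≤a] with R_A=51/8, M_A=17/4 = ((51/8)·1²/2 - (17/4)·1)/100000 = -17/1600000 rad
Load 4 — applied couple M₀=16 kN·m at a=12/5 m (b=L-a=8/5):
  θ_4 = (R_Ax²/2 - M_Ax)/EI  [x≤a] with R_A=144/25, M_A=128/25 = ((144/25)·1²/2 - (128/25)·1)/100000 = -7/312500 rad
Superposition: θ = Σ θ_i = -779/10000000 rad ≈ -0.000078 rad

θ(1) = -779/10000000 rad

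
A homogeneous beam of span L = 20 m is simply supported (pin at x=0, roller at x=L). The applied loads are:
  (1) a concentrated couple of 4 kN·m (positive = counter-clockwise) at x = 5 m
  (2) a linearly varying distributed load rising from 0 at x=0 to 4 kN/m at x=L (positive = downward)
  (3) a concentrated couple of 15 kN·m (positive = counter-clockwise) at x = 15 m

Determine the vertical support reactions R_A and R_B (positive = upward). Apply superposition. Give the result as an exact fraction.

R_A = 857/60 kN, R_B = 1543/60 kN

Load 1 — applied couple M₀=4 kN·m at a=5 m (b=L-a=15):
  R_A = M₀/L = 4/20 = 1/5 kN
  R_B = -M₀/L = -4/20 = -1/5 kN
Load 2 — triangular load w₀=4 kN/m (0→w₀ over full span):
  R_A = w₀L/6 = 4·20/6 = 40/3 kN
  R_B = w₀L/3 = 4·20/3 = 80/3 kN
Load 3 — applied couple M₀=15 kN·m at a=15 m (b=L-a=5):
  R_A = M₀/L = 15/20 = 3/4 kN
  R_B = -M₀/L = -15/20 = -3/4 kN
Superposition: R_A = 857/60 kN, R_B = 1543/60 kN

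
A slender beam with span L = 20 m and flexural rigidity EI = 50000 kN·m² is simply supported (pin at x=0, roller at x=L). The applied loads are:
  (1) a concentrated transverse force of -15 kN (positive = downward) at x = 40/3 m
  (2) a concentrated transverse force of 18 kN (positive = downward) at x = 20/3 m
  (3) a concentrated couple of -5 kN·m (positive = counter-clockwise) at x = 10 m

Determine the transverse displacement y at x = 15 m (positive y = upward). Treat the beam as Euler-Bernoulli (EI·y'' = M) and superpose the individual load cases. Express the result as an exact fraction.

y(15) = -43/86400 m

Load 1 — point force P=-15 kN at a=40/3 m (b=L-a=20/3):
  y_1 = -Pa(L-x)(2Lx-a²-x²)/(6LEI)  [x>a] = -(-15)·(40/3)·(20-15)·(2·20·15-(40/3)²-15²)/(6·20·50000) = 71/2160 m
Load 2 — point force P=18 kN at a=20/3 m (b=L-a=40/3):
  y_2 = -Pa(L-x)(2Lx-a²-x²)/(6LEI)  [x>a] = -18·(20/3)·(20-15)·(2·20·15-(20/3)²-15²)/(6·20·50000) = -119/3600 m
Load 3 — applied couple M₀=-5 kN·m at a=10 m (b=L-a=10):
  y_3 = (M₀x³/(6L)-M₀(x-a)²/2+C₁x)/EI  [x>a] with C₁=M₀(3b²-L²)/(6L)=25/6 = ((-5)·15³/(6·20)-(-5)·(15-10)²/2+(25/6)·15)/50000 = -1/3200 m
Superposition: y = Σ y_i = -43/86400 m ≈ -0.000498 m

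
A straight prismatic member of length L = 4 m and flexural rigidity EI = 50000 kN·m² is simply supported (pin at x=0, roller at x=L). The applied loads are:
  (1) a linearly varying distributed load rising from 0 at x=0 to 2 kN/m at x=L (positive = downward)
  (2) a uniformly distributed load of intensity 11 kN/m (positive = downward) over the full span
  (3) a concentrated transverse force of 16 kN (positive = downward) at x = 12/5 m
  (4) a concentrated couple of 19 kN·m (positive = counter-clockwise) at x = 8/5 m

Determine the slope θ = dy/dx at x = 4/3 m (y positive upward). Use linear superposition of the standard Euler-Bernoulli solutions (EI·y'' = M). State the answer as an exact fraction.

θ(4/3) = -287113/759375000 rad

Load 1 — triangular load w₀=2 kN/m (0→w₀ over full span):
  θ_1 = -w₀(7L⁴-30L²x²+15x⁴)/(360LEI) = -2·(7·4⁴-30·4²·(4/3)²+15·(4/3)⁴)/(360·4·50000) = -104/3796875 rad
Load 2 — uniform load w=11 kN/m over full span:
  θ_2 = -w(L³-6Lx²+4x³)/(24EI) = -11·(4³-6·4·(4/3)²+4·(4/3)³)/(24·50000) = -143/506250 rad
Load 3 — point force P=16 kN at a=12/5 m (b=L-a=8/5):
  θ_3 = -Pb(L²-b²-3x²)/(6LEI)  [x≤a] = -16·(8/5)·(4²-(8/5)²-3·(4/3)²)/(6·4·50000) = -608/3515625 rad
Load 4 — applied couple M₀=19 kN·m at a=8/5 m (b=L-a=12/5):
  θ_4 = (M₀x²/(2L)+C₁)/EI  [x≤a] with C₁=M₀(3b²-L²)/(6L)=76/75 = (19·(4/3)²/(2·4)+(76/75))/50000 = 589/5625000 rad
Superposition: θ = Σ θ_i = -287113/759375000 rad ≈ -0.000378 rad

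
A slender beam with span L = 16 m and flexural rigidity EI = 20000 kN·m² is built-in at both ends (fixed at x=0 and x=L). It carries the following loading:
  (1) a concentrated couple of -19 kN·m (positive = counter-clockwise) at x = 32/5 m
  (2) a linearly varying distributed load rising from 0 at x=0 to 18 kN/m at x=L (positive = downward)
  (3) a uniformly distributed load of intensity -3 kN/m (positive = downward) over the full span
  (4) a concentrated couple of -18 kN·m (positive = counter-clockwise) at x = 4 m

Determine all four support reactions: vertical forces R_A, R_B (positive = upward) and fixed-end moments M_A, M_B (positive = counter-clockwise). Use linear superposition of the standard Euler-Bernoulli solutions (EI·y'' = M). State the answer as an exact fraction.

R_A = 25959/1600 kN, M_A = 18139/200 kN·m, R_B = 127641/1600 kN, M_B = -35621/200 kN·m

Load 1 — applied couple M₀=-19 kN·m at a=32/5 m (b=L-a=48/5):
  R_A = 6M₀ab/L³ = 6·(-19)·(32/5)·(48/5)/16³ = -171/100 kN
  M_A = M₀b(2a-b)/L² = (-19)·(48/5)·(2·(32/5)-(48/5))/16² = -57/25 kN·m
  R_B = -6M₀ab/L³ = -6·(-19)·(32/5)·(48/5)/16³ = 171/100 kN
  M_B = M₀a(2b-a)/L² = (-19)·(32/5)·(2·(48/5)-(32/5))/16² = -152/25 kN·m
Load 2 — triangular load w₀=18 kN/m (0→w₀ over full span):
  R_A = 3w₀L/20 = 3·18·16/20 = 216/5 kN
  M_A = w₀L²/30 = 18·16²/30 = 768/5 kN·m
  R_B = 7w₀L/20 = 7·18·16/20 = 504/5 kN
  M_B = -w₀L²/20 = -18·16²/20 = -1152/5 kN·m
Load 3 — uniform load w=-3 kN/m over full span:
  R_A = wL/2 = (-3)·16/2 = -24 kN
  M_A = wL²/12 = (-3)·16²/12 = -64 kN·m
  R_B = wL/2 = (-3)·16/2 = -24 kN
  M_B = -wL²/12 = -(-3)·16²/12 = 64 kN·m
Load 4 — applied couple M₀=-18 kN·m at a=4 m (b=L-a=12):
  R_A = 6M₀ab/L³ = 6·(-18)·4·12/16³ = -81/64 kN
  M_A = M₀b(2a-b)/L² = (-18)·12·(2·4-12)/16² = 27/8 kN·m
  R_B = -6M₀ab/L³ = -6·(-18)·4·12/16³ = 81/64 kN
  M_B = M₀a(2b-a)/L² = (-18)·4·(2·12-4)/16² = -45/8 kN·m
Superposition: R_A = 25959/1600 kN, M_A = 18139/200 kN·m, R_B = 127641/1600 kN, M_B = -35621/200 kN·m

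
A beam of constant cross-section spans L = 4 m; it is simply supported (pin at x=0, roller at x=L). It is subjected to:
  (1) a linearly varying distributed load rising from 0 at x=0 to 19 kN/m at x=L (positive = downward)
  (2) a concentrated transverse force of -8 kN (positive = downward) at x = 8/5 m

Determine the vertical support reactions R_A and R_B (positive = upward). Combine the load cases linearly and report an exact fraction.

R_A = 118/15 kN, R_B = 332/15 kN

Load 1 — triangular load w₀=19 kN/m (0→w₀ over full span):
  R_A = w₀L/6 = 19·4/6 = 38/3 kN
  R_B = w₀L/3 = 19·4/3 = 76/3 kN
Load 2 — point force P=-8 kN at a=8/5 m (b=L-a=12/5):
  R_A = Pb/L = (-8)·(12/5)/4 = -24/5 kN
  R_B = Pa/L = (-8)·(8/5)/4 = -16/5 kN
Superposition: R_A = 118/15 kN, R_B = 332/15 kN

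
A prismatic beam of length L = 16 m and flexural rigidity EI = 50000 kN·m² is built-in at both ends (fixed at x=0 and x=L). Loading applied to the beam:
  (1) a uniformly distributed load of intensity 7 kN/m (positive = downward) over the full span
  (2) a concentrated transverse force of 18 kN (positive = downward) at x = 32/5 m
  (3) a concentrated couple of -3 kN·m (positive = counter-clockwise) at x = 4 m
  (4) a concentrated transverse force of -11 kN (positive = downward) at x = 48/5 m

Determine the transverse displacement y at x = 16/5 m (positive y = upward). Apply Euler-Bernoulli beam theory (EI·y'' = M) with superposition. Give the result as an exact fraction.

y(16/5) = -3378761/292968750 m

Load 1 — uniform load w=7 kN/m over full span:
  y_1 = -wx²(L-x)²/(24EI) = -7·(16/5)²·(16-(16/5))²/(24·50000) = -57344/5859375 m
Load 2 — point force P=18 kN at a=32/5 m (b=L-a=48/5):
  y_2 = -Pb²x²(3aL-(3a+b)x)/(6L³EI)  [x≤a] = -18·(48/5)²·(16/5)²·(3·(32/5)·16-(3·(32/5)+(48/5))·(16/5))/(6·16³·50000) = -145152/48828125 m
Load 3 — applied couple M₀=-3 kN·m at a=4 m (b=L-a=12):
  y_3 = (R_Ax³/6 - M_Ax²/2)/EI  [x≤a] with R_A=-27/128, M_A=9/16 = ((-27/128)·(16/5)³/6 - (9/16)·(16/5)²/2)/50000 = -63/781250 m
Load 4 — point force P=-11 kN at a=48/5 m (b=L-a=32/5):
  y_4 = -Pb²x²(3aL-(3a+b)x)/(6L³EI)  [x≤a] = -(-11)·(32/5)²·(16/5)²·(3·(48/5)·16-(3·(48/5)+(32/5))·(16/5))/(6·16³·50000) = 191488/146484375 m
Superposition: y = Σ y_i = -3378761/292968750 m ≈ -0.011533 m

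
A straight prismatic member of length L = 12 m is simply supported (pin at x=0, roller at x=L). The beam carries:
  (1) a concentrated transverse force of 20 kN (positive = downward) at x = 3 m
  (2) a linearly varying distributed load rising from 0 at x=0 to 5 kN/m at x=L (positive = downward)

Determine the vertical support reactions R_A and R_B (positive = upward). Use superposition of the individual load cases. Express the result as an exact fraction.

Load 1 — point force P=20 kN at a=3 m (b=L-a=9):
  R_A = Pb/L = 20·9/12 = 15 kN
  R_B = Pa/L = 20·3/12 = 5 kN
Load 2 — triangular load w₀=5 kN/m (0→w₀ over full span):
  R_A = w₀L/6 = 5·12/6 = 10 kN
  R_B = w₀L/3 = 5·12/3 = 20 kN
Superposition: R_A = 25 kN, R_B = 25 kN

R_A = 25 kN, R_B = 25 kN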